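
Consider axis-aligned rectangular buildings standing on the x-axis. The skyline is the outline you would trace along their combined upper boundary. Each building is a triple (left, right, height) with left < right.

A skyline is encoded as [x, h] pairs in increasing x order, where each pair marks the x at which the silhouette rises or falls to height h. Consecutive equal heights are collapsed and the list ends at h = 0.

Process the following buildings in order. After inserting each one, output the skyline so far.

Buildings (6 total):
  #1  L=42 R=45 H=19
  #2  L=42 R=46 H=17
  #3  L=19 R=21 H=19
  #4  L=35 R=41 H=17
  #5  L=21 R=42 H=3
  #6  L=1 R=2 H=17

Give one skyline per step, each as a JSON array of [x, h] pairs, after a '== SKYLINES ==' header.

== SKYLINES ==
[[42,19],[45,0]]
[[42,19],[45,17],[46,0]]
[[19,19],[21,0],[42,19],[45,17],[46,0]]
[[19,19],[21,0],[35,17],[41,0],[42,19],[45,17],[46,0]]
[[19,19],[21,3],[35,17],[41,3],[42,19],[45,17],[46,0]]
[[1,17],[2,0],[19,19],[21,3],[35,17],[41,3],[42,19],[45,17],[46,0]]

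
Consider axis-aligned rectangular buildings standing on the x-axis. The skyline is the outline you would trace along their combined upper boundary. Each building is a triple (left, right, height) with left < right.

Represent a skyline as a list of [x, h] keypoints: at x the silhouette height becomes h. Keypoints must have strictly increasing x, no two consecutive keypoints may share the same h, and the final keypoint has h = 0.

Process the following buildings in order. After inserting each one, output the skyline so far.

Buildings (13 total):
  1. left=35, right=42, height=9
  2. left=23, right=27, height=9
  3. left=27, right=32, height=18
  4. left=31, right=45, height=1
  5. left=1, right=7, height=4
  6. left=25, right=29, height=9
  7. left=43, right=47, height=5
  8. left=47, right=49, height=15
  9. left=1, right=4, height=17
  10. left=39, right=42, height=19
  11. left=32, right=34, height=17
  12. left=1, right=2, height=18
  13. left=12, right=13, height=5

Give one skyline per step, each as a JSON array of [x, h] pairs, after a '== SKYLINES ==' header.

== SKYLINES ==
[[35,9],[42,0]]
[[23,9],[27,0],[35,9],[42,0]]
[[23,9],[27,18],[32,0],[35,9],[42,0]]
[[23,9],[27,18],[32,1],[35,9],[42,1],[45,0]]
[[1,4],[7,0],[23,9],[27,18],[32,1],[35,9],[42,1],[45,0]]
[[1,4],[7,0],[23,9],[27,18],[32,1],[35,9],[42,1],[45,0]]
[[1,4],[7,0],[23,9],[27,18],[32,1],[35,9],[42,1],[43,5],[47,0]]
[[1,4],[7,0],[23,9],[27,18],[32,1],[35,9],[42,1],[43,5],[47,15],[49,0]]
[[1,17],[4,4],[7,0],[23,9],[27,18],[32,1],[35,9],[42,1],[43,5],[47,15],[49,0]]
[[1,17],[4,4],[7,0],[23,9],[27,18],[32,1],[35,9],[39,19],[42,1],[43,5],[47,15],[49,0]]
[[1,17],[4,4],[7,0],[23,9],[27,18],[32,17],[34,1],[35,9],[39,19],[42,1],[43,5],[47,15],[49,0]]
[[1,18],[2,17],[4,4],[7,0],[23,9],[27,18],[32,17],[34,1],[35,9],[39,19],[42,1],[43,5],[47,15],[49,0]]
[[1,18],[2,17],[4,4],[7,0],[12,5],[13,0],[23,9],[27,18],[32,17],[34,1],[35,9],[39,19],[42,1],[43,5],[47,15],[49,0]]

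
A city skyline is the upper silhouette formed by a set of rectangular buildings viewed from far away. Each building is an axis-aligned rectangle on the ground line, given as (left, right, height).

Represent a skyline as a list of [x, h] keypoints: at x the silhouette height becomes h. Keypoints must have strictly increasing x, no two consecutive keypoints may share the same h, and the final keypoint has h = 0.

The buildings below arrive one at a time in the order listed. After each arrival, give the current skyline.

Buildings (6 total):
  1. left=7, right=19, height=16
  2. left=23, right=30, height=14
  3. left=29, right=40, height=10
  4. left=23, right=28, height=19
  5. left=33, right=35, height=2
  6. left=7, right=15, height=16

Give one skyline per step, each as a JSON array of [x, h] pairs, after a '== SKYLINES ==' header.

== SKYLINES ==
[[7,16],[19,0]]
[[7,16],[19,0],[23,14],[30,0]]
[[7,16],[19,0],[23,14],[30,10],[40,0]]
[[7,16],[19,0],[23,19],[28,14],[30,10],[40,0]]
[[7,16],[19,0],[23,19],[28,14],[30,10],[40,0]]
[[7,16],[19,0],[23,19],[28,14],[30,10],[40,0]]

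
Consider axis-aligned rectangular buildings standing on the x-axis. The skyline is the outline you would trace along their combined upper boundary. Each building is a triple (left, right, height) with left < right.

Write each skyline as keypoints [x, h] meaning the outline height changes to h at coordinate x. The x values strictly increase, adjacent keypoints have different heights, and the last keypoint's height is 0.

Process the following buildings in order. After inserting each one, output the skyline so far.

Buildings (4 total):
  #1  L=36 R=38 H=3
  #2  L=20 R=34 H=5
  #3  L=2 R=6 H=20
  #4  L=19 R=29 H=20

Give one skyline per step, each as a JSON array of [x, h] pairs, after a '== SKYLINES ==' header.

== SKYLINES ==
[[36,3],[38,0]]
[[20,5],[34,0],[36,3],[38,0]]
[[2,20],[6,0],[20,5],[34,0],[36,3],[38,0]]
[[2,20],[6,0],[19,20],[29,5],[34,0],[36,3],[38,0]]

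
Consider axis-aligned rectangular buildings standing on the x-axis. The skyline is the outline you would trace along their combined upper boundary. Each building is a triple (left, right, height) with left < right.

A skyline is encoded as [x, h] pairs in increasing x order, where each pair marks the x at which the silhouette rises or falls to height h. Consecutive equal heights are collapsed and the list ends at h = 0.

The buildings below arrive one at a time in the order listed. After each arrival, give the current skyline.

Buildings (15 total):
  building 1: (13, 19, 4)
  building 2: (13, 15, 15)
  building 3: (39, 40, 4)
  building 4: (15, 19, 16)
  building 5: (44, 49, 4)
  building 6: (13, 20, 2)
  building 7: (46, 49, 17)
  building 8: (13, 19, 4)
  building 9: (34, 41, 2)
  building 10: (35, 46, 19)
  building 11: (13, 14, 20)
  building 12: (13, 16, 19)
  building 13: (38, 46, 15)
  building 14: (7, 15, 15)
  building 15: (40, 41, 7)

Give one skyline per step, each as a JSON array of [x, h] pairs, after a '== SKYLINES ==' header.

== SKYLINES ==
[[13,4],[19,0]]
[[13,15],[15,4],[19,0]]
[[13,15],[15,4],[19,0],[39,4],[40,0]]
[[13,15],[15,16],[19,0],[39,4],[40,0]]
[[13,15],[15,16],[19,0],[39,4],[40,0],[44,4],[49,0]]
[[13,15],[15,16],[19,2],[20,0],[39,4],[40,0],[44,4],[49,0]]
[[13,15],[15,16],[19,2],[20,0],[39,4],[40,0],[44,4],[46,17],[49,0]]
[[13,15],[15,16],[19,2],[20,0],[39,4],[40,0],[44,4],[46,17],[49,0]]
[[13,15],[15,16],[19,2],[20,0],[34,2],[39,4],[40,2],[41,0],[44,4],[46,17],[49,0]]
[[13,15],[15,16],[19,2],[20,0],[34,2],[35,19],[46,17],[49,0]]
[[13,20],[14,15],[15,16],[19,2],[20,0],[34,2],[35,19],[46,17],[49,0]]
[[13,20],[14,19],[16,16],[19,2],[20,0],[34,2],[35,19],[46,17],[49,0]]
[[13,20],[14,19],[16,16],[19,2],[20,0],[34,2],[35,19],[46,17],[49,0]]
[[7,15],[13,20],[14,19],[16,16],[19,2],[20,0],[34,2],[35,19],[46,17],[49,0]]
[[7,15],[13,20],[14,19],[16,16],[19,2],[20,0],[34,2],[35,19],[46,17],[49,0]]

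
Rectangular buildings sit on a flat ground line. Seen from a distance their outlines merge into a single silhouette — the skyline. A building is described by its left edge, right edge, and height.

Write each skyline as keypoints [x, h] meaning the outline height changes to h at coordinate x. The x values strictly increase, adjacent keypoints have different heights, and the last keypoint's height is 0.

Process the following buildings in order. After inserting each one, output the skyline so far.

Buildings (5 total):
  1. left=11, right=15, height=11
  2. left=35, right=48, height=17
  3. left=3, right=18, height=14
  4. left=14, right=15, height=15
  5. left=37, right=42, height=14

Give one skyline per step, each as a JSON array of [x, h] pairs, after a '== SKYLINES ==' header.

== SKYLINES ==
[[11,11],[15,0]]
[[11,11],[15,0],[35,17],[48,0]]
[[3,14],[18,0],[35,17],[48,0]]
[[3,14],[14,15],[15,14],[18,0],[35,17],[48,0]]
[[3,14],[14,15],[15,14],[18,0],[35,17],[48,0]]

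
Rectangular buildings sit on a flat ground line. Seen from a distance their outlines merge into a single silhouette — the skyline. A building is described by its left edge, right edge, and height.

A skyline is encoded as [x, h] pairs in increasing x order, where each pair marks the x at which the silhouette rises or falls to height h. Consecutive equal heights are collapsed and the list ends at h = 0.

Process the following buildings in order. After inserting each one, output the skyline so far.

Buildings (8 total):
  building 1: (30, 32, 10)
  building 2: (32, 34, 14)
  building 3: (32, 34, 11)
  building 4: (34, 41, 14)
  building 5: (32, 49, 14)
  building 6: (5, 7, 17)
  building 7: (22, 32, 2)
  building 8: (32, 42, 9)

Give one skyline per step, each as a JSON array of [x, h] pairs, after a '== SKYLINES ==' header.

== SKYLINES ==
[[30,10],[32,0]]
[[30,10],[32,14],[34,0]]
[[30,10],[32,14],[34,0]]
[[30,10],[32,14],[41,0]]
[[30,10],[32,14],[49,0]]
[[5,17],[7,0],[30,10],[32,14],[49,0]]
[[5,17],[7,0],[22,2],[30,10],[32,14],[49,0]]
[[5,17],[7,0],[22,2],[30,10],[32,14],[49,0]]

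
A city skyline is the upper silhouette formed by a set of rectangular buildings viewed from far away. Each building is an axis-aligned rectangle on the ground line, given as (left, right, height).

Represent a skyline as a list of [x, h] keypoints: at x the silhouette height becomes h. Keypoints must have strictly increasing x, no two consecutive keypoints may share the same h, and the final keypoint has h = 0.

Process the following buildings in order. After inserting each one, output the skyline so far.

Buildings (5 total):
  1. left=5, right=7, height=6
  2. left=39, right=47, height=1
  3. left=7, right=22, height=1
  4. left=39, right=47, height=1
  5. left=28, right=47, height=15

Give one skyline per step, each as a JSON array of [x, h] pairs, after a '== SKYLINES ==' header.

== SKYLINES ==
[[5,6],[7,0]]
[[5,6],[7,0],[39,1],[47,0]]
[[5,6],[7,1],[22,0],[39,1],[47,0]]
[[5,6],[7,1],[22,0],[39,1],[47,0]]
[[5,6],[7,1],[22,0],[28,15],[47,0]]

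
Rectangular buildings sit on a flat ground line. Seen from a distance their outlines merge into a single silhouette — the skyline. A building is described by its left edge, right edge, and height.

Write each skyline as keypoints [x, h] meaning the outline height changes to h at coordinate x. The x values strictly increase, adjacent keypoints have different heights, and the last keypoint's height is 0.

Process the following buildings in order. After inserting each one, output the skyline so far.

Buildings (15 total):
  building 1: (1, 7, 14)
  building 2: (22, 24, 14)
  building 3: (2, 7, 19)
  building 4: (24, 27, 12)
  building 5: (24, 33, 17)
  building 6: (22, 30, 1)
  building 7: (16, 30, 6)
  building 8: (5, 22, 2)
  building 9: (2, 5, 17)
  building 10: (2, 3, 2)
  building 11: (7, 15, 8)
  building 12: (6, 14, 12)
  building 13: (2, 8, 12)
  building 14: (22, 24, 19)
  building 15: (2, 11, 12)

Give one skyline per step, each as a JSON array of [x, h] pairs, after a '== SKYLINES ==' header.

== SKYLINES ==
[[1,14],[7,0]]
[[1,14],[7,0],[22,14],[24,0]]
[[1,14],[2,19],[7,0],[22,14],[24,0]]
[[1,14],[2,19],[7,0],[22,14],[24,12],[27,0]]
[[1,14],[2,19],[7,0],[22,14],[24,17],[33,0]]
[[1,14],[2,19],[7,0],[22,14],[24,17],[33,0]]
[[1,14],[2,19],[7,0],[16,6],[22,14],[24,17],[33,0]]
[[1,14],[2,19],[7,2],[16,6],[22,14],[24,17],[33,0]]
[[1,14],[2,19],[7,2],[16,6],[22,14],[24,17],[33,0]]
[[1,14],[2,19],[7,2],[16,6],[22,14],[24,17],[33,0]]
[[1,14],[2,19],[7,8],[15,2],[16,6],[22,14],[24,17],[33,0]]
[[1,14],[2,19],[7,12],[14,8],[15,2],[16,6],[22,14],[24,17],[33,0]]
[[1,14],[2,19],[7,12],[14,8],[15,2],[16,6],[22,14],[24,17],[33,0]]
[[1,14],[2,19],[7,12],[14,8],[15,2],[16,6],[22,19],[24,17],[33,0]]
[[1,14],[2,19],[7,12],[14,8],[15,2],[16,6],[22,19],[24,17],[33,0]]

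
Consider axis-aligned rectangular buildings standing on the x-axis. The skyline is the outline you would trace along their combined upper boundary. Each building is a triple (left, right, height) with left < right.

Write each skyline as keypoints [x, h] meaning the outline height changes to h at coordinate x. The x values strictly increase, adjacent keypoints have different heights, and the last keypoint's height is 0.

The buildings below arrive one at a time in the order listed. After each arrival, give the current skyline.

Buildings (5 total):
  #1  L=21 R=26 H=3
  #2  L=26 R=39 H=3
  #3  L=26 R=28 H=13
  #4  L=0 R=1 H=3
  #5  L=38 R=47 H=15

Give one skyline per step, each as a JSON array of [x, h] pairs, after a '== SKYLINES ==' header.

== SKYLINES ==
[[21,3],[26,0]]
[[21,3],[39,0]]
[[21,3],[26,13],[28,3],[39,0]]
[[0,3],[1,0],[21,3],[26,13],[28,3],[39,0]]
[[0,3],[1,0],[21,3],[26,13],[28,3],[38,15],[47,0]]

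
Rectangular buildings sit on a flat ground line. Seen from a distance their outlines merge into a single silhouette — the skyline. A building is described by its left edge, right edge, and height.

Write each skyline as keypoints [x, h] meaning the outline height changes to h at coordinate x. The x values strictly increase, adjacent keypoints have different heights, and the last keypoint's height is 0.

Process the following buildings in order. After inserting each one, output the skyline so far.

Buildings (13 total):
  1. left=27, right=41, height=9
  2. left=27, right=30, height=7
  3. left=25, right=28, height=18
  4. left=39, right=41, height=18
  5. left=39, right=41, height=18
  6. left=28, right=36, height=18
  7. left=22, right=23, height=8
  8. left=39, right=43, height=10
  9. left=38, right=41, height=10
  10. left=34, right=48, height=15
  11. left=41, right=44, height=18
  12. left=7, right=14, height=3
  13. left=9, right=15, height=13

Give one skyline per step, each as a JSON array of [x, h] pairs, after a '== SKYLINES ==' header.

== SKYLINES ==
[[27,9],[41,0]]
[[27,9],[41,0]]
[[25,18],[28,9],[41,0]]
[[25,18],[28,9],[39,18],[41,0]]
[[25,18],[28,9],[39,18],[41,0]]
[[25,18],[36,9],[39,18],[41,0]]
[[22,8],[23,0],[25,18],[36,9],[39,18],[41,0]]
[[22,8],[23,0],[25,18],[36,9],[39,18],[41,10],[43,0]]
[[22,8],[23,0],[25,18],[36,9],[38,10],[39,18],[41,10],[43,0]]
[[22,8],[23,0],[25,18],[36,15],[39,18],[41,15],[48,0]]
[[22,8],[23,0],[25,18],[36,15],[39,18],[44,15],[48,0]]
[[7,3],[14,0],[22,8],[23,0],[25,18],[36,15],[39,18],[44,15],[48,0]]
[[7,3],[9,13],[15,0],[22,8],[23,0],[25,18],[36,15],[39,18],[44,15],[48,0]]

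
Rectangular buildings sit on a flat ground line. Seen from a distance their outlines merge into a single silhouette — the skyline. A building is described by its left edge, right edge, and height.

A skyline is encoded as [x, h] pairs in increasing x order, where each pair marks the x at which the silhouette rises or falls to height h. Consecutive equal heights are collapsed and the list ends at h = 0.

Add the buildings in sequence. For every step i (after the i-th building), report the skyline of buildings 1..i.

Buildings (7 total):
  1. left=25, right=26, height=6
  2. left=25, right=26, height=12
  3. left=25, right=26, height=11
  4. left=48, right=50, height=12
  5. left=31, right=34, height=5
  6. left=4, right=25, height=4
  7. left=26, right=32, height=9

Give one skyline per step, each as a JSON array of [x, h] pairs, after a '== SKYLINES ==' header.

== SKYLINES ==
[[25,6],[26,0]]
[[25,12],[26,0]]
[[25,12],[26,0]]
[[25,12],[26,0],[48,12],[50,0]]
[[25,12],[26,0],[31,5],[34,0],[48,12],[50,0]]
[[4,4],[25,12],[26,0],[31,5],[34,0],[48,12],[50,0]]
[[4,4],[25,12],[26,9],[32,5],[34,0],[48,12],[50,0]]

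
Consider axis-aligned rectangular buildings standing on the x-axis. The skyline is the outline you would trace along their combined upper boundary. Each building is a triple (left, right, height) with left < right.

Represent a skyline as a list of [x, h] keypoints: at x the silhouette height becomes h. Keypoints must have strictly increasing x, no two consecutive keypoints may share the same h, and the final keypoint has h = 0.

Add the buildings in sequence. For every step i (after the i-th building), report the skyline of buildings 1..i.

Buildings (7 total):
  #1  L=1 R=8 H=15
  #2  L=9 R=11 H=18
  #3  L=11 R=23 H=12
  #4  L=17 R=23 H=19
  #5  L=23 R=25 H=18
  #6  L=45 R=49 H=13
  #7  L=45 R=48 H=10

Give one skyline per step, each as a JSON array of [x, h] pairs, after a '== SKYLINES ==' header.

== SKYLINES ==
[[1,15],[8,0]]
[[1,15],[8,0],[9,18],[11,0]]
[[1,15],[8,0],[9,18],[11,12],[23,0]]
[[1,15],[8,0],[9,18],[11,12],[17,19],[23,0]]
[[1,15],[8,0],[9,18],[11,12],[17,19],[23,18],[25,0]]
[[1,15],[8,0],[9,18],[11,12],[17,19],[23,18],[25,0],[45,13],[49,0]]
[[1,15],[8,0],[9,18],[11,12],[17,19],[23,18],[25,0],[45,13],[49,0]]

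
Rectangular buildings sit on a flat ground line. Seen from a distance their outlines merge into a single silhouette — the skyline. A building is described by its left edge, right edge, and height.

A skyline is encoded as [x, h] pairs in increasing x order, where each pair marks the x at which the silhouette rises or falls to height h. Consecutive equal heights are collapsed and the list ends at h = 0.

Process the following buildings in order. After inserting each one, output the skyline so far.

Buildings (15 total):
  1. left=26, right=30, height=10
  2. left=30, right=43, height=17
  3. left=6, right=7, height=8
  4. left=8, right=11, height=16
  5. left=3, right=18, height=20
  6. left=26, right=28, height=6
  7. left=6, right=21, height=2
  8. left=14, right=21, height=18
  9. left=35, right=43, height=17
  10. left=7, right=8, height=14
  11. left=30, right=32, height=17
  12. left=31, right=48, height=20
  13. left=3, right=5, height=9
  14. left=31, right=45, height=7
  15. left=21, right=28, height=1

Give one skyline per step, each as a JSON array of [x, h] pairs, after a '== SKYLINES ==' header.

== SKYLINES ==
[[26,10],[30,0]]
[[26,10],[30,17],[43,0]]
[[6,8],[7,0],[26,10],[30,17],[43,0]]
[[6,8],[7,0],[8,16],[11,0],[26,10],[30,17],[43,0]]
[[3,20],[18,0],[26,10],[30,17],[43,0]]
[[3,20],[18,0],[26,10],[30,17],[43,0]]
[[3,20],[18,2],[21,0],[26,10],[30,17],[43,0]]
[[3,20],[18,18],[21,0],[26,10],[30,17],[43,0]]
[[3,20],[18,18],[21,0],[26,10],[30,17],[43,0]]
[[3,20],[18,18],[21,0],[26,10],[30,17],[43,0]]
[[3,20],[18,18],[21,0],[26,10],[30,17],[43,0]]
[[3,20],[18,18],[21,0],[26,10],[30,17],[31,20],[48,0]]
[[3,20],[18,18],[21,0],[26,10],[30,17],[31,20],[48,0]]
[[3,20],[18,18],[21,0],[26,10],[30,17],[31,20],[48,0]]
[[3,20],[18,18],[21,1],[26,10],[30,17],[31,20],[48,0]]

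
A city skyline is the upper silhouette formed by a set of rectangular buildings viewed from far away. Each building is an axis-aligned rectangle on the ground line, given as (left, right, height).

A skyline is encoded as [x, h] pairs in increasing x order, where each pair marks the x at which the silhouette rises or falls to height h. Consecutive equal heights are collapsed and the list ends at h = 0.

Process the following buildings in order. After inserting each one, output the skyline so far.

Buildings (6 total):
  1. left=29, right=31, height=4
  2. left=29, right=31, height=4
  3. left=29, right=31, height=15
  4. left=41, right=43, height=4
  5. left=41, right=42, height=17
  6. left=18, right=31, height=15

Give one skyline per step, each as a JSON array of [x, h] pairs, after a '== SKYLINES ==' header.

== SKYLINES ==
[[29,4],[31,0]]
[[29,4],[31,0]]
[[29,15],[31,0]]
[[29,15],[31,0],[41,4],[43,0]]
[[29,15],[31,0],[41,17],[42,4],[43,0]]
[[18,15],[31,0],[41,17],[42,4],[43,0]]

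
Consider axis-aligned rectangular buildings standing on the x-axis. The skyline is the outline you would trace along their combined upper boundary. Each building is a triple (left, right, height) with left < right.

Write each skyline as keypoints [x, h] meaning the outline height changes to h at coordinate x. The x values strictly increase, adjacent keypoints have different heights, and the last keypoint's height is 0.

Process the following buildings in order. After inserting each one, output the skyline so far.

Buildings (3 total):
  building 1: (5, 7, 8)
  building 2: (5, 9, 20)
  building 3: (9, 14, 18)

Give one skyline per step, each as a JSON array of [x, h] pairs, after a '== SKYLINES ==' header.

== SKYLINES ==
[[5,8],[7,0]]
[[5,20],[9,0]]
[[5,20],[9,18],[14,0]]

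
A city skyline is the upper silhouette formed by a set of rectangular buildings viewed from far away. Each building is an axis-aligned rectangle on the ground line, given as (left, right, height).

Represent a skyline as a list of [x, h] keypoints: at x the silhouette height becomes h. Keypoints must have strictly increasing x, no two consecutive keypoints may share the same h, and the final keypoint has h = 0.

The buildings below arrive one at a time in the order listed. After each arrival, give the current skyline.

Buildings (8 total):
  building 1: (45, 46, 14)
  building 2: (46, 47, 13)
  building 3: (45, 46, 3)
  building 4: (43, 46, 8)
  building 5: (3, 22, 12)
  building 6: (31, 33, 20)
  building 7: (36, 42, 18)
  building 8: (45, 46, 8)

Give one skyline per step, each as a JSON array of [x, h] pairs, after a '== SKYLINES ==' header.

== SKYLINES ==
[[45,14],[46,0]]
[[45,14],[46,13],[47,0]]
[[45,14],[46,13],[47,0]]
[[43,8],[45,14],[46,13],[47,0]]
[[3,12],[22,0],[43,8],[45,14],[46,13],[47,0]]
[[3,12],[22,0],[31,20],[33,0],[43,8],[45,14],[46,13],[47,0]]
[[3,12],[22,0],[31,20],[33,0],[36,18],[42,0],[43,8],[45,14],[46,13],[47,0]]
[[3,12],[22,0],[31,20],[33,0],[36,18],[42,0],[43,8],[45,14],[46,13],[47,0]]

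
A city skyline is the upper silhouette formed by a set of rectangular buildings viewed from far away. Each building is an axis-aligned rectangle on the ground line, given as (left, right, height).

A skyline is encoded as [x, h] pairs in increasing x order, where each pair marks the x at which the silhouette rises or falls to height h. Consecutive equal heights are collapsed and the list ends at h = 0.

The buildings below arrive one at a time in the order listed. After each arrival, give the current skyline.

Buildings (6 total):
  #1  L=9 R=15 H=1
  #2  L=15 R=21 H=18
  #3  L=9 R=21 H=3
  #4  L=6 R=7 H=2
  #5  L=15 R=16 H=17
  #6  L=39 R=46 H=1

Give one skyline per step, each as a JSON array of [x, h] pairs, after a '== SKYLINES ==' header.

== SKYLINES ==
[[9,1],[15,0]]
[[9,1],[15,18],[21,0]]
[[9,3],[15,18],[21,0]]
[[6,2],[7,0],[9,3],[15,18],[21,0]]
[[6,2],[7,0],[9,3],[15,18],[21,0]]
[[6,2],[7,0],[9,3],[15,18],[21,0],[39,1],[46,0]]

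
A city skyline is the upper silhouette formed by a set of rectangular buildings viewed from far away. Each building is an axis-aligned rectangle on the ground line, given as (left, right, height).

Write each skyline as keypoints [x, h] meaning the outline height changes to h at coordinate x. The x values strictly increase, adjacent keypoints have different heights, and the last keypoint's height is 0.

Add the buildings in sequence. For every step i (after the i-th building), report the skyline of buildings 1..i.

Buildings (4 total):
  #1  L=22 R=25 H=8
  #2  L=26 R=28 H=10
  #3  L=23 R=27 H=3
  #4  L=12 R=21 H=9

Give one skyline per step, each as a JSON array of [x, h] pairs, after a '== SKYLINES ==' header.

== SKYLINES ==
[[22,8],[25,0]]
[[22,8],[25,0],[26,10],[28,0]]
[[22,8],[25,3],[26,10],[28,0]]
[[12,9],[21,0],[22,8],[25,3],[26,10],[28,0]]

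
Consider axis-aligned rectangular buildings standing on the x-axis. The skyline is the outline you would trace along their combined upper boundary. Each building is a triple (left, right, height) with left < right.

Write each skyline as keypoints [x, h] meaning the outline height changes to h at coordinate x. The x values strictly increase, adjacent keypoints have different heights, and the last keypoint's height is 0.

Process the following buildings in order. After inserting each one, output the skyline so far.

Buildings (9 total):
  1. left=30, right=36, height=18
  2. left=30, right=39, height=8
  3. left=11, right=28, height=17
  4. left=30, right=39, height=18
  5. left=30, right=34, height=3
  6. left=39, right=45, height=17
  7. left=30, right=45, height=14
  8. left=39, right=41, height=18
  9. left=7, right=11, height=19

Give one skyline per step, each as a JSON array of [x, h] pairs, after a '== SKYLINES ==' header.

== SKYLINES ==
[[30,18],[36,0]]
[[30,18],[36,8],[39,0]]
[[11,17],[28,0],[30,18],[36,8],[39,0]]
[[11,17],[28,0],[30,18],[39,0]]
[[11,17],[28,0],[30,18],[39,0]]
[[11,17],[28,0],[30,18],[39,17],[45,0]]
[[11,17],[28,0],[30,18],[39,17],[45,0]]
[[11,17],[28,0],[30,18],[41,17],[45,0]]
[[7,19],[11,17],[28,0],[30,18],[41,17],[45,0]]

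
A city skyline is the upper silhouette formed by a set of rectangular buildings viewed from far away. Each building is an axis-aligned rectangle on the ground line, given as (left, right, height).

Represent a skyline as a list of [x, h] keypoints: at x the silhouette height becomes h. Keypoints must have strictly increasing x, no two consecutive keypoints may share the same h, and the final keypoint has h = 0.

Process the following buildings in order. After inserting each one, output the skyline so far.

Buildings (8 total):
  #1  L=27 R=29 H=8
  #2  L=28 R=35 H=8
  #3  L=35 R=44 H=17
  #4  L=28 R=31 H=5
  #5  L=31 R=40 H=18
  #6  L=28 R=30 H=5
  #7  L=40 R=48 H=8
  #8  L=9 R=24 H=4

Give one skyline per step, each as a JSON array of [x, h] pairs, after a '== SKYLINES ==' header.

== SKYLINES ==
[[27,8],[29,0]]
[[27,8],[35,0]]
[[27,8],[35,17],[44,0]]
[[27,8],[35,17],[44,0]]
[[27,8],[31,18],[40,17],[44,0]]
[[27,8],[31,18],[40,17],[44,0]]
[[27,8],[31,18],[40,17],[44,8],[48,0]]
[[9,4],[24,0],[27,8],[31,18],[40,17],[44,8],[48,0]]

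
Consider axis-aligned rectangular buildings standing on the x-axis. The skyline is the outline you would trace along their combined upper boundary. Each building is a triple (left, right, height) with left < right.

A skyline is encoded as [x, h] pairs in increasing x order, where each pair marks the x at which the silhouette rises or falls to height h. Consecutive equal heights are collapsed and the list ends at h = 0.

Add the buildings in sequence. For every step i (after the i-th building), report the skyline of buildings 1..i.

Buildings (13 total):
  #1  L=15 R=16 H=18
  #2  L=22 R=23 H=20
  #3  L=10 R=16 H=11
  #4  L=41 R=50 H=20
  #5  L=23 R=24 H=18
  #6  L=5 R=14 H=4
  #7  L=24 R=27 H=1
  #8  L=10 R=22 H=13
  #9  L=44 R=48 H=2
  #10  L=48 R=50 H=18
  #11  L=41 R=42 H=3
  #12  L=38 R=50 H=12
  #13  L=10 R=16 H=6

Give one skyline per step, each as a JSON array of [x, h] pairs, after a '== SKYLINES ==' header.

== SKYLINES ==
[[15,18],[16,0]]
[[15,18],[16,0],[22,20],[23,0]]
[[10,11],[15,18],[16,0],[22,20],[23,0]]
[[10,11],[15,18],[16,0],[22,20],[23,0],[41,20],[50,0]]
[[10,11],[15,18],[16,0],[22,20],[23,18],[24,0],[41,20],[50,0]]
[[5,4],[10,11],[15,18],[16,0],[22,20],[23,18],[24,0],[41,20],[50,0]]
[[5,4],[10,11],[15,18],[16,0],[22,20],[23,18],[24,1],[27,0],[41,20],[50,0]]
[[5,4],[10,13],[15,18],[16,13],[22,20],[23,18],[24,1],[27,0],[41,20],[50,0]]
[[5,4],[10,13],[15,18],[16,13],[22,20],[23,18],[24,1],[27,0],[41,20],[50,0]]
[[5,4],[10,13],[15,18],[16,13],[22,20],[23,18],[24,1],[27,0],[41,20],[50,0]]
[[5,4],[10,13],[15,18],[16,13],[22,20],[23,18],[24,1],[27,0],[41,20],[50,0]]
[[5,4],[10,13],[15,18],[16,13],[22,20],[23,18],[24,1],[27,0],[38,12],[41,20],[50,0]]
[[5,4],[10,13],[15,18],[16,13],[22,20],[23,18],[24,1],[27,0],[38,12],[41,20],[50,0]]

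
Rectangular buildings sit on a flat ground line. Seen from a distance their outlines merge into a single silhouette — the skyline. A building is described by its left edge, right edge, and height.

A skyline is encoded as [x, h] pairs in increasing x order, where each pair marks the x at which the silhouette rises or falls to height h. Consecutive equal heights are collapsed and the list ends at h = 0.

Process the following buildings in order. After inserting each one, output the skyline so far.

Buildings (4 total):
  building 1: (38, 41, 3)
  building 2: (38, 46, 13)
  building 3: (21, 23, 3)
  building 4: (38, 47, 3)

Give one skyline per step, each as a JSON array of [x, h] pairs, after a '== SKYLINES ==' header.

== SKYLINES ==
[[38,3],[41,0]]
[[38,13],[46,0]]
[[21,3],[23,0],[38,13],[46,0]]
[[21,3],[23,0],[38,13],[46,3],[47,0]]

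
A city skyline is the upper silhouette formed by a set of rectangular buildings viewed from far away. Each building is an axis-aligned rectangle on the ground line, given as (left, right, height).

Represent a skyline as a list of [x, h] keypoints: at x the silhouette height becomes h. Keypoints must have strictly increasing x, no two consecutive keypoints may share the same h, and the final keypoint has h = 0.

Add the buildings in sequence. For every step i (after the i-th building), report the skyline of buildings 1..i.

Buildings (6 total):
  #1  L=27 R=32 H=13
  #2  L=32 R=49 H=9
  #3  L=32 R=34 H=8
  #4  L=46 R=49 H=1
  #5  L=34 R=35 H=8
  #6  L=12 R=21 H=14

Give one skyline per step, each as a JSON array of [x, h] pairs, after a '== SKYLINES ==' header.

== SKYLINES ==
[[27,13],[32,0]]
[[27,13],[32,9],[49,0]]
[[27,13],[32,9],[49,0]]
[[27,13],[32,9],[49,0]]
[[27,13],[32,9],[49,0]]
[[12,14],[21,0],[27,13],[32,9],[49,0]]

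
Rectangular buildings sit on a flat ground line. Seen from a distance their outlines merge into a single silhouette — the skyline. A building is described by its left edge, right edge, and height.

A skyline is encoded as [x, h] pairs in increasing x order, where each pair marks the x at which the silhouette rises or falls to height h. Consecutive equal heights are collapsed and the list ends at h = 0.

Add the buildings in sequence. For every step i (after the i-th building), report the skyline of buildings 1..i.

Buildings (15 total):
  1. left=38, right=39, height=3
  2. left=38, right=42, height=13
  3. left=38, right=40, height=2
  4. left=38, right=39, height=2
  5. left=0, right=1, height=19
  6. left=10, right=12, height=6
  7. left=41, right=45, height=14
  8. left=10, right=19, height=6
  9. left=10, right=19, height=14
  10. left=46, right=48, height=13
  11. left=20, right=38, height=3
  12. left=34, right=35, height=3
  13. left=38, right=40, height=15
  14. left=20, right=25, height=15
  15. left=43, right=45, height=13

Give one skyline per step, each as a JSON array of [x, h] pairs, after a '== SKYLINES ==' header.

== SKYLINES ==
[[38,3],[39,0]]
[[38,13],[42,0]]
[[38,13],[42,0]]
[[38,13],[42,0]]
[[0,19],[1,0],[38,13],[42,0]]
[[0,19],[1,0],[10,6],[12,0],[38,13],[42,0]]
[[0,19],[1,0],[10,6],[12,0],[38,13],[41,14],[45,0]]
[[0,19],[1,0],[10,6],[19,0],[38,13],[41,14],[45,0]]
[[0,19],[1,0],[10,14],[19,0],[38,13],[41,14],[45,0]]
[[0,19],[1,0],[10,14],[19,0],[38,13],[41,14],[45,0],[46,13],[48,0]]
[[0,19],[1,0],[10,14],[19,0],[20,3],[38,13],[41,14],[45,0],[46,13],[48,0]]
[[0,19],[1,0],[10,14],[19,0],[20,3],[38,13],[41,14],[45,0],[46,13],[48,0]]
[[0,19],[1,0],[10,14],[19,0],[20,3],[38,15],[40,13],[41,14],[45,0],[46,13],[48,0]]
[[0,19],[1,0],[10,14],[19,0],[20,15],[25,3],[38,15],[40,13],[41,14],[45,0],[46,13],[48,0]]
[[0,19],[1,0],[10,14],[19,0],[20,15],[25,3],[38,15],[40,13],[41,14],[45,0],[46,13],[48,0]]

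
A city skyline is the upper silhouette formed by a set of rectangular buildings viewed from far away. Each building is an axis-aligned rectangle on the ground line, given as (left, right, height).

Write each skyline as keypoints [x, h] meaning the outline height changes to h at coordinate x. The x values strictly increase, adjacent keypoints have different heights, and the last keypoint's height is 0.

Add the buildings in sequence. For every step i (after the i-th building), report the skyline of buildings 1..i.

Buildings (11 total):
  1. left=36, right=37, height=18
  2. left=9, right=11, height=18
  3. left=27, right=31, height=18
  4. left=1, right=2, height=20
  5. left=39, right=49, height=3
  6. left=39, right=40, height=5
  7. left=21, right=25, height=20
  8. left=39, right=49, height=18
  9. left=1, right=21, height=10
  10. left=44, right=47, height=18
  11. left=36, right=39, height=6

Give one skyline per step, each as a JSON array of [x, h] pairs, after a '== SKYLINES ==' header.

== SKYLINES ==
[[36,18],[37,0]]
[[9,18],[11,0],[36,18],[37,0]]
[[9,18],[11,0],[27,18],[31,0],[36,18],[37,0]]
[[1,20],[2,0],[9,18],[11,0],[27,18],[31,0],[36,18],[37,0]]
[[1,20],[2,0],[9,18],[11,0],[27,18],[31,0],[36,18],[37,0],[39,3],[49,0]]
[[1,20],[2,0],[9,18],[11,0],[27,18],[31,0],[36,18],[37,0],[39,5],[40,3],[49,0]]
[[1,20],[2,0],[9,18],[11,0],[21,20],[25,0],[27,18],[31,0],[36,18],[37,0],[39,5],[40,3],[49,0]]
[[1,20],[2,0],[9,18],[11,0],[21,20],[25,0],[27,18],[31,0],[36,18],[37,0],[39,18],[49,0]]
[[1,20],[2,10],[9,18],[11,10],[21,20],[25,0],[27,18],[31,0],[36,18],[37,0],[39,18],[49,0]]
[[1,20],[2,10],[9,18],[11,10],[21,20],[25,0],[27,18],[31,0],[36,18],[37,0],[39,18],[49,0]]
[[1,20],[2,10],[9,18],[11,10],[21,20],[25,0],[27,18],[31,0],[36,18],[37,6],[39,18],[49,0]]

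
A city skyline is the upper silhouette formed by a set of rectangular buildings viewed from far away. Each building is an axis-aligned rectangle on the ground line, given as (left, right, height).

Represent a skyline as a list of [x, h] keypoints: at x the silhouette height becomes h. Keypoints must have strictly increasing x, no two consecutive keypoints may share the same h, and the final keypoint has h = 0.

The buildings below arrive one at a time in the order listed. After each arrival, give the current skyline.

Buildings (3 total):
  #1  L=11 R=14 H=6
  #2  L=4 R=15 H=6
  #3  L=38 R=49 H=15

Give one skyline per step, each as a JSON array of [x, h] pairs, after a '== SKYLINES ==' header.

== SKYLINES ==
[[11,6],[14,0]]
[[4,6],[15,0]]
[[4,6],[15,0],[38,15],[49,0]]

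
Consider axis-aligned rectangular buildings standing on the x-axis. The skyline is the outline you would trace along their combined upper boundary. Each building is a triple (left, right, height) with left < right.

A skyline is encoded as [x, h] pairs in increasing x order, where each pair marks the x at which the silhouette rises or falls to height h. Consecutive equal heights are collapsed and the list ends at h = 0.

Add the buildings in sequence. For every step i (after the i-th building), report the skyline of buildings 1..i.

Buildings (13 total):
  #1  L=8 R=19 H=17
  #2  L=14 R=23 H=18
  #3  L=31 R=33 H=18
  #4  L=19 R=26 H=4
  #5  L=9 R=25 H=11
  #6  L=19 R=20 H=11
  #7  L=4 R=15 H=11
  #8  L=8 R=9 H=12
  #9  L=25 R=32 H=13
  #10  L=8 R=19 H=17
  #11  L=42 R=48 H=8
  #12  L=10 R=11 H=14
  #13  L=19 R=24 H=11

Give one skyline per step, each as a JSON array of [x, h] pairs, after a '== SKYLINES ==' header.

== SKYLINES ==
[[8,17],[19,0]]
[[8,17],[14,18],[23,0]]
[[8,17],[14,18],[23,0],[31,18],[33,0]]
[[8,17],[14,18],[23,4],[26,0],[31,18],[33,0]]
[[8,17],[14,18],[23,11],[25,4],[26,0],[31,18],[33,0]]
[[8,17],[14,18],[23,11],[25,4],[26,0],[31,18],[33,0]]
[[4,11],[8,17],[14,18],[23,11],[25,4],[26,0],[31,18],[33,0]]
[[4,11],[8,17],[14,18],[23,11],[25,4],[26,0],[31,18],[33,0]]
[[4,11],[8,17],[14,18],[23,11],[25,13],[31,18],[33,0]]
[[4,11],[8,17],[14,18],[23,11],[25,13],[31,18],[33,0]]
[[4,11],[8,17],[14,18],[23,11],[25,13],[31,18],[33,0],[42,8],[48,0]]
[[4,11],[8,17],[14,18],[23,11],[25,13],[31,18],[33,0],[42,8],[48,0]]
[[4,11],[8,17],[14,18],[23,11],[25,13],[31,18],[33,0],[42,8],[48,0]]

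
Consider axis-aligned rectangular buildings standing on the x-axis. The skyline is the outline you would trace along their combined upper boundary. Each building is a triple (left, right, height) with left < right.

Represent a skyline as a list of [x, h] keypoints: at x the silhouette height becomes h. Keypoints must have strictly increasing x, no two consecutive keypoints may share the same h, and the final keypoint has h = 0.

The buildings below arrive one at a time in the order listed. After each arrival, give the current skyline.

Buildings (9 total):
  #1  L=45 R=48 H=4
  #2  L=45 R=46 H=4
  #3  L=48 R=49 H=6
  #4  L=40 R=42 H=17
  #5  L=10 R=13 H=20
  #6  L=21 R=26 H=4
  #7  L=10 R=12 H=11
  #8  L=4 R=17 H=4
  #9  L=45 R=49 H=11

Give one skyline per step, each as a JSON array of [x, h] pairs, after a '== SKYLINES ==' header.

== SKYLINES ==
[[45,4],[48,0]]
[[45,4],[48,0]]
[[45,4],[48,6],[49,0]]
[[40,17],[42,0],[45,4],[48,6],[49,0]]
[[10,20],[13,0],[40,17],[42,0],[45,4],[48,6],[49,0]]
[[10,20],[13,0],[21,4],[26,0],[40,17],[42,0],[45,4],[48,6],[49,0]]
[[10,20],[13,0],[21,4],[26,0],[40,17],[42,0],[45,4],[48,6],[49,0]]
[[4,4],[10,20],[13,4],[17,0],[21,4],[26,0],[40,17],[42,0],[45,4],[48,6],[49,0]]
[[4,4],[10,20],[13,4],[17,0],[21,4],[26,0],[40,17],[42,0],[45,11],[49,0]]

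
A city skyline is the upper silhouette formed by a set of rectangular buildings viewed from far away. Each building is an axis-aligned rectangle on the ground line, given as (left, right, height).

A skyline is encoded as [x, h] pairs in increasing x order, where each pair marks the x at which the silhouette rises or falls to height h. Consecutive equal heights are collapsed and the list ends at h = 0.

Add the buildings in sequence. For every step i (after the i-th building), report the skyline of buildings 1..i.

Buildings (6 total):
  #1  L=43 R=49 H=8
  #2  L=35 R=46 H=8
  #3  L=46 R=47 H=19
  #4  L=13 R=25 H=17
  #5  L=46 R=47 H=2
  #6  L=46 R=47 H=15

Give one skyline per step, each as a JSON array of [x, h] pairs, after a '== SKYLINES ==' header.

== SKYLINES ==
[[43,8],[49,0]]
[[35,8],[49,0]]
[[35,8],[46,19],[47,8],[49,0]]
[[13,17],[25,0],[35,8],[46,19],[47,8],[49,0]]
[[13,17],[25,0],[35,8],[46,19],[47,8],[49,0]]
[[13,17],[25,0],[35,8],[46,19],[47,8],[49,0]]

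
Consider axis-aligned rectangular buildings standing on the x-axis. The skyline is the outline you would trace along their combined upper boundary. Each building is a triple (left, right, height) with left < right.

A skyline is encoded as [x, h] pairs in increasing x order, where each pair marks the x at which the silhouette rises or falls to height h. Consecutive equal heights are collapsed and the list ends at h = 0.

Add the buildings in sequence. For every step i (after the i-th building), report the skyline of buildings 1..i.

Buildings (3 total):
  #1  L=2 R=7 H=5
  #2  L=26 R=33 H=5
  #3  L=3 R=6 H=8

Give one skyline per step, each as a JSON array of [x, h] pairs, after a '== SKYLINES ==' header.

== SKYLINES ==
[[2,5],[7,0]]
[[2,5],[7,0],[26,5],[33,0]]
[[2,5],[3,8],[6,5],[7,0],[26,5],[33,0]]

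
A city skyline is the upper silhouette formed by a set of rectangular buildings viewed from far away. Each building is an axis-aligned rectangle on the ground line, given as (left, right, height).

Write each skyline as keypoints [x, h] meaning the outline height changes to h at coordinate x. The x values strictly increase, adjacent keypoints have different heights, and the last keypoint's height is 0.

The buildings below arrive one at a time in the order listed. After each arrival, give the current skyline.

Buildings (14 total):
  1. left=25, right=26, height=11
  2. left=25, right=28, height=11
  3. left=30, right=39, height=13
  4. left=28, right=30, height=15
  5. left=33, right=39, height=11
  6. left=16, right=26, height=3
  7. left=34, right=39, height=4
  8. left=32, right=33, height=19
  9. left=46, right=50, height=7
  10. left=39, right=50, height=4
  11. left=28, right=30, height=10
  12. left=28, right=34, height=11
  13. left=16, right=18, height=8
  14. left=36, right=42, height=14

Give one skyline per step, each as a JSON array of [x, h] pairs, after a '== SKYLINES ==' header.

== SKYLINES ==
[[25,11],[26,0]]
[[25,11],[28,0]]
[[25,11],[28,0],[30,13],[39,0]]
[[25,11],[28,15],[30,13],[39,0]]
[[25,11],[28,15],[30,13],[39,0]]
[[16,3],[25,11],[28,15],[30,13],[39,0]]
[[16,3],[25,11],[28,15],[30,13],[39,0]]
[[16,3],[25,11],[28,15],[30,13],[32,19],[33,13],[39,0]]
[[16,3],[25,11],[28,15],[30,13],[32,19],[33,13],[39,0],[46,7],[50,0]]
[[16,3],[25,11],[28,15],[30,13],[32,19],[33,13],[39,4],[46,7],[50,0]]
[[16,3],[25,11],[28,15],[30,13],[32,19],[33,13],[39,4],[46,7],[50,0]]
[[16,3],[25,11],[28,15],[30,13],[32,19],[33,13],[39,4],[46,7],[50,0]]
[[16,8],[18,3],[25,11],[28,15],[30,13],[32,19],[33,13],[39,4],[46,7],[50,0]]
[[16,8],[18,3],[25,11],[28,15],[30,13],[32,19],[33,13],[36,14],[42,4],[46,7],[50,0]]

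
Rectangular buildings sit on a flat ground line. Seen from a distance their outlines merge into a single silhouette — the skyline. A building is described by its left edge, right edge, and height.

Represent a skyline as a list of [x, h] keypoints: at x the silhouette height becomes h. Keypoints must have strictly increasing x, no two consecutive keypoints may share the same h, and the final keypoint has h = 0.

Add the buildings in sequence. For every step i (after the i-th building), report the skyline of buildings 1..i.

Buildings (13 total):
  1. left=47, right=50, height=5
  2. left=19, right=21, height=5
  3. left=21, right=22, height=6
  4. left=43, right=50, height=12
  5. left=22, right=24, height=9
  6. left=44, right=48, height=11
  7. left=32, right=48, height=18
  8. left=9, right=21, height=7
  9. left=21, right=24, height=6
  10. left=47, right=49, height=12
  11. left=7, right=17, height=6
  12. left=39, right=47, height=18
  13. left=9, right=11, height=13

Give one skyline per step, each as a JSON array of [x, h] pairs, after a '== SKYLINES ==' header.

== SKYLINES ==
[[47,5],[50,0]]
[[19,5],[21,0],[47,5],[50,0]]
[[19,5],[21,6],[22,0],[47,5],[50,0]]
[[19,5],[21,6],[22,0],[43,12],[50,0]]
[[19,5],[21,6],[22,9],[24,0],[43,12],[50,0]]
[[19,5],[21,6],[22,9],[24,0],[43,12],[50,0]]
[[19,5],[21,6],[22,9],[24,0],[32,18],[48,12],[50,0]]
[[9,7],[21,6],[22,9],[24,0],[32,18],[48,12],[50,0]]
[[9,7],[21,6],[22,9],[24,0],[32,18],[48,12],[50,0]]
[[9,7],[21,6],[22,9],[24,0],[32,18],[48,12],[50,0]]
[[7,6],[9,7],[21,6],[22,9],[24,0],[32,18],[48,12],[50,0]]
[[7,6],[9,7],[21,6],[22,9],[24,0],[32,18],[48,12],[50,0]]
[[7,6],[9,13],[11,7],[21,6],[22,9],[24,0],[32,18],[48,12],[50,0]]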